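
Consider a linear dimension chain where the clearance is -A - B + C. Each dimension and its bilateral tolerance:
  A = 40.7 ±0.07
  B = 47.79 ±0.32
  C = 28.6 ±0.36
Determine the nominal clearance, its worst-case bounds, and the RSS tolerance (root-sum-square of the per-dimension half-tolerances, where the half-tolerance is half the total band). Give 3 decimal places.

nominal=-59.890 wc=[-60.640,-59.140] rss=0.487

Stack each dimension's contribution:
  -A: nom -40.700 → Σnom=-40.700; wc +0.070/-0.070 → slack +0.070/-0.070; half-tol=0.070, Σhalf²=0.004900
  -B: nom -47.790 → Σnom=-88.490; wc +0.320/-0.320 → slack +0.390/-0.390; half-tol=0.320, Σhalf²=0.107300
  +C: nom +28.600 → Σnom=-59.890; wc +0.360/-0.360 → slack +0.750/-0.750; half-tol=0.360, Σhalf²=0.236900
Nominal = -59.890. Worst-case = [-59.890 - 0.750, -59.890 + 0.750] = [-60.640, -59.140]. RSS = √0.236900 = 0.487.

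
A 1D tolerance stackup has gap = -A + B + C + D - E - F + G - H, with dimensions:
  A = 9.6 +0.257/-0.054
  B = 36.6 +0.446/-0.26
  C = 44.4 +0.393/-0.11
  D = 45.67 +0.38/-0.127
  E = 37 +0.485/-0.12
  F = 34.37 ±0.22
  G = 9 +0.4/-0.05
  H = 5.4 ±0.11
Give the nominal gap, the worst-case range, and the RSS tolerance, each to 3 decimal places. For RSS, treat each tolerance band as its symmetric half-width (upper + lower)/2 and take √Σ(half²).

nominal=49.300 wc=[47.681,51.423] rss=0.692

Stack each dimension's contribution:
  -A: nom -9.600 → Σnom=-9.600; wc +0.054/-0.257 → slack +0.054/-0.257; half-tol=0.155, Σhalf²=0.024180
  +B: nom +36.600 → Σnom=27.000; wc +0.446/-0.260 → slack +0.500/-0.517; half-tol=0.353, Σhalf²=0.148789
  +C: nom +44.400 → Σnom=71.400; wc +0.393/-0.110 → slack +0.893/-0.627; half-tol=0.252, Σhalf²=0.212041
  +D: nom +45.670 → Σnom=117.070; wc +0.380/-0.127 → slack +1.273/-0.754; half-tol=0.254, Σhalf²=0.276304
  -E: nom -37.000 → Σnom=80.070; wc +0.120/-0.485 → slack +1.393/-1.239; half-tol=0.302, Σhalf²=0.367810
  -F: nom -34.370 → Σnom=45.700; wc +0.220/-0.220 → slack +1.613/-1.459; half-tol=0.220, Σhalf²=0.416210
  +G: nom +9.000 → Σnom=54.700; wc +0.400/-0.050 → slack +2.013/-1.509; half-tol=0.225, Σhalf²=0.466835
  -H: nom -5.400 → Σnom=49.300; wc +0.110/-0.110 → slack +2.123/-1.619; half-tol=0.110, Σhalf²=0.478935
Nominal = 49.300. Worst-case = [49.300 - 1.619, 49.300 + 2.123] = [47.681, 51.423]. RSS = √0.478935 = 0.692.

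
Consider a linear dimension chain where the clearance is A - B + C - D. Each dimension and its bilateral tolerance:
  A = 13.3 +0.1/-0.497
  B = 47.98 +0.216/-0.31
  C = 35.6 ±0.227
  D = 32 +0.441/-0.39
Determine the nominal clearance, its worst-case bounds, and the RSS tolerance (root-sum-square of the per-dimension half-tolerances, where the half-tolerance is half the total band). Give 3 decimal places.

nominal=-31.080 wc=[-32.461,-30.053] rss=0.618

Stack each dimension's contribution:
  +A: nom +13.300 → Σnom=13.300; wc +0.100/-0.497 → slack +0.100/-0.497; half-tol=0.298, Σhalf²=0.089102
  -B: nom -47.980 → Σnom=-34.680; wc +0.310/-0.216 → slack +0.410/-0.713; half-tol=0.263, Σhalf²=0.158271
  +C: nom +35.600 → Σnom=0.920; wc +0.227/-0.227 → slack +0.637/-0.940; half-tol=0.227, Σhalf²=0.209800
  -D: nom -32.000 → Σnom=-31.080; wc +0.390/-0.441 → slack +1.027/-1.381; half-tol=0.415, Σhalf²=0.382441
Nominal = -31.080. Worst-case = [-31.080 - 1.381, -31.080 + 1.027] = [-32.461, -30.053]. RSS = √0.382441 = 0.618.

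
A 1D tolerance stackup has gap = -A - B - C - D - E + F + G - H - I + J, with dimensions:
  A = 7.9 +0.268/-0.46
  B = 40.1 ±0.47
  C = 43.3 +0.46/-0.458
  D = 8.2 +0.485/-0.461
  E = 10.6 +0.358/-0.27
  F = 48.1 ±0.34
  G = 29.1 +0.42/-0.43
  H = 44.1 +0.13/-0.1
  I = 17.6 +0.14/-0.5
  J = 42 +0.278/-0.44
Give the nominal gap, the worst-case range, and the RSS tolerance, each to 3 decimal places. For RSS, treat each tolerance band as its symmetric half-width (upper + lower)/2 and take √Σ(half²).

nominal=-52.600 wc=[-56.121,-48.843] rss=1.195

Stack each dimension's contribution:
  -A: nom -7.900 → Σnom=-7.900; wc +0.460/-0.268 → slack +0.460/-0.268; half-tol=0.364, Σhalf²=0.132496
  -B: nom -40.100 → Σnom=-48.000; wc +0.470/-0.470 → slack +0.930/-0.738; half-tol=0.470, Σhalf²=0.353396
  -C: nom -43.300 → Σnom=-91.300; wc +0.458/-0.460 → slack +1.388/-1.198; half-tol=0.459, Σhalf²=0.564077
  -D: nom -8.200 → Σnom=-99.500; wc +0.461/-0.485 → slack +1.849/-1.683; half-tol=0.473, Σhalf²=0.787806
  -E: nom -10.600 → Σnom=-110.100; wc +0.270/-0.358 → slack +2.119/-2.041; half-tol=0.314, Σhalf²=0.886402
  +F: nom +48.100 → Σnom=-62.000; wc +0.340/-0.340 → slack +2.459/-2.381; half-tol=0.340, Σhalf²=1.002002
  +G: nom +29.100 → Σnom=-32.900; wc +0.420/-0.430 → slack +2.879/-2.811; half-tol=0.425, Σhalf²=1.182627
  -H: nom -44.100 → Σnom=-77.000; wc +0.100/-0.130 → slack +2.979/-2.941; half-tol=0.115, Σhalf²=1.195852
  -I: nom -17.600 → Σnom=-94.600; wc +0.500/-0.140 → slack +3.479/-3.081; half-tol=0.320, Σhalf²=1.298252
  +J: nom +42.000 → Σnom=-52.600; wc +0.278/-0.440 → slack +3.757/-3.521; half-tol=0.359, Σhalf²=1.427133
Nominal = -52.600. Worst-case = [-52.600 - 3.521, -52.600 + 3.757] = [-56.121, -48.843]. RSS = √1.427133 = 1.195.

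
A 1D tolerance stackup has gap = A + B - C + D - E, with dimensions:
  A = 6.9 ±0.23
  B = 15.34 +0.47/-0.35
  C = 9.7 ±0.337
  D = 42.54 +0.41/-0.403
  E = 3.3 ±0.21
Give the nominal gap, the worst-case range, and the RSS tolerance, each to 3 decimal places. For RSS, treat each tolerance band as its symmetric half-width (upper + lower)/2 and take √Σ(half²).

nominal=51.780 wc=[50.250,53.437] rss=0.738

Stack each dimension's contribution:
  +A: nom +6.900 → Σnom=6.900; wc +0.230/-0.230 → slack +0.230/-0.230; half-tol=0.230, Σhalf²=0.052900
  +B: nom +15.340 → Σnom=22.240; wc +0.470/-0.350 → slack +0.700/-0.580; half-tol=0.410, Σhalf²=0.221000
  -C: nom -9.700 → Σnom=12.540; wc +0.337/-0.337 → slack +1.037/-0.917; half-tol=0.337, Σhalf²=0.334569
  +D: nom +42.540 → Σnom=55.080; wc +0.410/-0.403 → slack +1.447/-1.320; half-tol=0.406, Σhalf²=0.499811
  -E: nom -3.300 → Σnom=51.780; wc +0.210/-0.210 → slack +1.657/-1.530; half-tol=0.210, Σhalf²=0.543911
Nominal = 51.780. Worst-case = [51.780 - 1.530, 51.780 + 1.657] = [50.250, 53.437]. RSS = √0.543911 = 0.738.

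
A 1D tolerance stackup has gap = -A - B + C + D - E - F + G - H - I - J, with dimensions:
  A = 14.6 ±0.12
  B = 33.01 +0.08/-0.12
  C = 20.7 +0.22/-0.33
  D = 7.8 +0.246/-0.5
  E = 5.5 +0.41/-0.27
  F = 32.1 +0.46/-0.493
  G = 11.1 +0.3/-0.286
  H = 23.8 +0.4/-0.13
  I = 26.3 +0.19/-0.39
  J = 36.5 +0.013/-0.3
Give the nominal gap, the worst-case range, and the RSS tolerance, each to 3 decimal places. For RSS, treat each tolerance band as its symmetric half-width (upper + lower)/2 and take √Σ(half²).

Stack each dimension's contribution:
  -A: nom -14.600 → Σnom=-14.600; wc +0.120/-0.120 → slack +0.120/-0.120; half-tol=0.120, Σhalf²=0.014400
  -B: nom -33.010 → Σnom=-47.610; wc +0.120/-0.080 → slack +0.240/-0.200; half-tol=0.100, Σhalf²=0.024400
  +C: nom +20.700 → Σnom=-26.910; wc +0.220/-0.330 → slack +0.460/-0.530; half-tol=0.275, Σhalf²=0.100025
  +D: nom +7.800 → Σnom=-19.110; wc +0.246/-0.500 → slack +0.706/-1.030; half-tol=0.373, Σhalf²=0.239154
  -E: nom -5.500 → Σnom=-24.610; wc +0.270/-0.410 → slack +0.976/-1.440; half-tol=0.340, Σhalf²=0.354754
  -F: nom -32.100 → Σnom=-56.710; wc +0.493/-0.460 → slack +1.469/-1.900; half-tol=0.477, Σhalf²=0.581806
  +G: nom +11.100 → Σnom=-45.610; wc +0.300/-0.286 → slack +1.769/-2.186; half-tol=0.293, Σhalf²=0.667655
  -H: nom -23.800 → Σnom=-69.410; wc +0.130/-0.400 → slack +1.899/-2.586; half-tol=0.265, Σhalf²=0.737880
  -I: nom -26.300 → Σnom=-95.710; wc +0.390/-0.190 → slack +2.289/-2.776; half-tol=0.290, Σhalf²=0.821980
  -J: nom -36.500 → Σnom=-132.210; wc +0.300/-0.013 → slack +2.589/-2.789; half-tol=0.157, Σhalf²=0.846473
Nominal = -132.210. Worst-case = [-132.210 - 2.789, -132.210 + 2.589] = [-134.999, -129.621]. RSS = √0.846473 = 0.920.

nominal=-132.210 wc=[-134.999,-129.621] rss=0.920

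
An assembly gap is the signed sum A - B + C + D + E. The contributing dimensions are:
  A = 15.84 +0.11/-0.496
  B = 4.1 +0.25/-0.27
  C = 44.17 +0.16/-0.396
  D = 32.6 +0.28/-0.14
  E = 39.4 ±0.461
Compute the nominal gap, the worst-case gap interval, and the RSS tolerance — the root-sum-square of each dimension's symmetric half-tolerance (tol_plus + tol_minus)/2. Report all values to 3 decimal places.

Stack each dimension's contribution:
  +A: nom +15.840 → Σnom=15.840; wc +0.110/-0.496 → slack +0.110/-0.496; half-tol=0.303, Σhalf²=0.091809
  -B: nom -4.100 → Σnom=11.740; wc +0.270/-0.250 → slack +0.380/-0.746; half-tol=0.260, Σhalf²=0.159409
  +C: nom +44.170 → Σnom=55.910; wc +0.160/-0.396 → slack +0.540/-1.142; half-tol=0.278, Σhalf²=0.236693
  +D: nom +32.600 → Σnom=88.510; wc +0.280/-0.140 → slack +0.820/-1.282; half-tol=0.210, Σhalf²=0.280793
  +E: nom +39.400 → Σnom=127.910; wc +0.461/-0.461 → slack +1.281/-1.743; half-tol=0.461, Σhalf²=0.493314
Nominal = 127.910. Worst-case = [127.910 - 1.743, 127.910 + 1.281] = [126.167, 129.191]. RSS = √0.493314 = 0.702.

nominal=127.910 wc=[126.167,129.191] rss=0.702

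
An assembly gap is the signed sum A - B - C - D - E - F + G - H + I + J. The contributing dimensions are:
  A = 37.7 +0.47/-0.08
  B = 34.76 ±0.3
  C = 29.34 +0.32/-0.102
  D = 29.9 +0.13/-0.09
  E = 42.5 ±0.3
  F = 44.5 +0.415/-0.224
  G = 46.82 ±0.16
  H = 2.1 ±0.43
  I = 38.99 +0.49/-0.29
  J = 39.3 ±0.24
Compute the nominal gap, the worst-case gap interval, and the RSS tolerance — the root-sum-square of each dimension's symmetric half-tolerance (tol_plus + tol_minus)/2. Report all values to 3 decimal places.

nominal=-20.290 wc=[-22.955,-17.484] rss=0.914

Stack each dimension's contribution:
  +A: nom +37.700 → Σnom=37.700; wc +0.470/-0.080 → slack +0.470/-0.080; half-tol=0.275, Σhalf²=0.075625
  -B: nom -34.760 → Σnom=2.940; wc +0.300/-0.300 → slack +0.770/-0.380; half-tol=0.300, Σhalf²=0.165625
  -C: nom -29.340 → Σnom=-26.400; wc +0.102/-0.320 → slack +0.872/-0.700; half-tol=0.211, Σhalf²=0.210146
  -D: nom -29.900 → Σnom=-56.300; wc +0.090/-0.130 → slack +0.962/-0.830; half-tol=0.110, Σhalf²=0.222246
  -E: nom -42.500 → Σnom=-98.800; wc +0.300/-0.300 → slack +1.262/-1.130; half-tol=0.300, Σhalf²=0.312246
  -F: nom -44.500 → Σnom=-143.300; wc +0.224/-0.415 → slack +1.486/-1.545; half-tol=0.320, Σhalf²=0.414326
  +G: nom +46.820 → Σnom=-96.480; wc +0.160/-0.160 → slack +1.646/-1.705; half-tol=0.160, Σhalf²=0.439926
  -H: nom -2.100 → Σnom=-98.580; wc +0.430/-0.430 → slack +2.076/-2.135; half-tol=0.430, Σhalf²=0.624826
  +I: nom +38.990 → Σnom=-59.590; wc +0.490/-0.290 → slack +2.566/-2.425; half-tol=0.390, Σhalf²=0.776926
  +J: nom +39.300 → Σnom=-20.290; wc +0.240/-0.240 → slack +2.806/-2.665; half-tol=0.240, Σhalf²=0.834526
Nominal = -20.290. Worst-case = [-20.290 - 2.665, -20.290 + 2.806] = [-22.955, -17.484]. RSS = √0.834526 = 0.914.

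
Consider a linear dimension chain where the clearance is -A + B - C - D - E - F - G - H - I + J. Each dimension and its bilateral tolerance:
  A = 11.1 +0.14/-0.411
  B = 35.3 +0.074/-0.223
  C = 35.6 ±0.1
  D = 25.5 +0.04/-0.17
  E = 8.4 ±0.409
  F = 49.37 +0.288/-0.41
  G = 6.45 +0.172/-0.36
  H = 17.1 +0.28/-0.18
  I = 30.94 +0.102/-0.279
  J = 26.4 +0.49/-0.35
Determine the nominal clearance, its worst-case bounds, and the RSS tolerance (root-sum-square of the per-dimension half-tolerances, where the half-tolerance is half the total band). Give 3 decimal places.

nominal=-122.760 wc=[-124.864,-119.877] rss=0.863

Stack each dimension's contribution:
  -A: nom -11.100 → Σnom=-11.100; wc +0.411/-0.140 → slack +0.411/-0.140; half-tol=0.275, Σhalf²=0.075900
  +B: nom +35.300 → Σnom=24.200; wc +0.074/-0.223 → slack +0.485/-0.363; half-tol=0.148, Σhalf²=0.097952
  -C: nom -35.600 → Σnom=-11.400; wc +0.100/-0.100 → slack +0.585/-0.463; half-tol=0.100, Σhalf²=0.107952
  -D: nom -25.500 → Σnom=-36.900; wc +0.170/-0.040 → slack +0.755/-0.503; half-tol=0.105, Σhalf²=0.118977
  -E: nom -8.400 → Σnom=-45.300; wc +0.409/-0.409 → slack +1.164/-0.912; half-tol=0.409, Σhalf²=0.286258
  -F: nom -49.370 → Σnom=-94.670; wc +0.410/-0.288 → slack +1.574/-1.200; half-tol=0.349, Σhalf²=0.408059
  -G: nom -6.450 → Σnom=-101.120; wc +0.360/-0.172 → slack +1.934/-1.372; half-tol=0.266, Σhalf²=0.478815
  -H: nom -17.100 → Σnom=-118.220; wc +0.180/-0.280 → slack +2.114/-1.652; half-tol=0.230, Σhalf²=0.531716
  -I: nom -30.940 → Σnom=-149.160; wc +0.279/-0.102 → slack +2.393/-1.754; half-tol=0.191, Σhalf²=0.568006
  +J: nom +26.400 → Σnom=-122.760; wc +0.490/-0.350 → slack +2.883/-2.104; half-tol=0.420, Σhalf²=0.744406
Nominal = -122.760. Worst-case = [-122.760 - 2.104, -122.760 + 2.883] = [-124.864, -119.877]. RSS = √0.744406 = 0.863.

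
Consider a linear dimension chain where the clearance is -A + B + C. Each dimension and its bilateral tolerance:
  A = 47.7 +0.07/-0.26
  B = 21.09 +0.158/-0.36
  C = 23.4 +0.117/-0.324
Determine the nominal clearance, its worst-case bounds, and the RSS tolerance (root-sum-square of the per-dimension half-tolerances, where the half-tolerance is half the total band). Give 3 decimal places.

nominal=-3.210 wc=[-3.964,-2.675] rss=0.378

Stack each dimension's contribution:
  -A: nom -47.700 → Σnom=-47.700; wc +0.260/-0.070 → slack +0.260/-0.070; half-tol=0.165, Σhalf²=0.027225
  +B: nom +21.090 → Σnom=-26.610; wc +0.158/-0.360 → slack +0.418/-0.430; half-tol=0.259, Σhalf²=0.094306
  +C: nom +23.400 → Σnom=-3.210; wc +0.117/-0.324 → slack +0.535/-0.754; half-tol=0.221, Σhalf²=0.142926
Nominal = -3.210. Worst-case = [-3.210 - 0.754, -3.210 + 0.535] = [-3.964, -2.675]. RSS = √0.142926 = 0.378.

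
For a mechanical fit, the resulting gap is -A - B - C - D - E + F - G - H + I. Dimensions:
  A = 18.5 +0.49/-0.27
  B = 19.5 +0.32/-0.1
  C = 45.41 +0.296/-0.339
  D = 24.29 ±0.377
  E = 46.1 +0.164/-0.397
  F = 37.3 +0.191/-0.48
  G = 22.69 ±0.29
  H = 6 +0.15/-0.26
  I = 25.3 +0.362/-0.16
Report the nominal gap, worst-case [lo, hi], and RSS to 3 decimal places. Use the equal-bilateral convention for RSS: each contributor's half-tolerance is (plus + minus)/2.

Stack each dimension's contribution:
  -A: nom -18.500 → Σnom=-18.500; wc +0.270/-0.490 → slack +0.270/-0.490; half-tol=0.380, Σhalf²=0.144400
  -B: nom -19.500 → Σnom=-38.000; wc +0.100/-0.320 → slack +0.370/-0.810; half-tol=0.210, Σhalf²=0.188500
  -C: nom -45.410 → Σnom=-83.410; wc +0.339/-0.296 → slack +0.709/-1.106; half-tol=0.318, Σhalf²=0.289306
  -D: nom -24.290 → Σnom=-107.700; wc +0.377/-0.377 → slack +1.086/-1.483; half-tol=0.377, Σhalf²=0.431435
  -E: nom -46.100 → Σnom=-153.800; wc +0.397/-0.164 → slack +1.483/-1.647; half-tol=0.281, Σhalf²=0.510116
  +F: nom +37.300 → Σnom=-116.500; wc +0.191/-0.480 → slack +1.674/-2.127; half-tol=0.336, Σhalf²=0.622676
  -G: nom -22.690 → Σnom=-139.190; wc +0.290/-0.290 → slack +1.964/-2.417; half-tol=0.290, Σhalf²=0.706776
  -H: nom -6.000 → Σnom=-145.190; wc +0.260/-0.150 → slack +2.224/-2.567; half-tol=0.205, Σhalf²=0.748801
  +I: nom +25.300 → Σnom=-119.890; wc +0.362/-0.160 → slack +2.586/-2.727; half-tol=0.261, Σhalf²=0.816922
Nominal = -119.890. Worst-case = [-119.890 - 2.727, -119.890 + 2.586] = [-122.617, -117.304]. RSS = √0.816922 = 0.904.

nominal=-119.890 wc=[-122.617,-117.304] rss=0.904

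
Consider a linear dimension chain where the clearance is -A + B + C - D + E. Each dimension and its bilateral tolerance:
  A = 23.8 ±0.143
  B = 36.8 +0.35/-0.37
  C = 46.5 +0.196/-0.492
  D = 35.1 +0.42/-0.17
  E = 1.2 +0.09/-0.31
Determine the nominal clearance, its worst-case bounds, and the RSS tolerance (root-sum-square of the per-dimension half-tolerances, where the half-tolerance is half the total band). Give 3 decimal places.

nominal=25.600 wc=[23.865,26.549] rss=0.629

Stack each dimension's contribution:
  -A: nom -23.800 → Σnom=-23.800; wc +0.143/-0.143 → slack +0.143/-0.143; half-tol=0.143, Σhalf²=0.020449
  +B: nom +36.800 → Σnom=13.000; wc +0.350/-0.370 → slack +0.493/-0.513; half-tol=0.360, Σhalf²=0.150049
  +C: nom +46.500 → Σnom=59.500; wc +0.196/-0.492 → slack +0.689/-1.005; half-tol=0.344, Σhalf²=0.268385
  -D: nom -35.100 → Σnom=24.400; wc +0.170/-0.420 → slack +0.859/-1.425; half-tol=0.295, Σhalf²=0.355410
  +E: nom +1.200 → Σnom=25.600; wc +0.090/-0.310 → slack +0.949/-1.735; half-tol=0.200, Σhalf²=0.395410
Nominal = 25.600. Worst-case = [25.600 - 1.735, 25.600 + 0.949] = [23.865, 26.549]. RSS = √0.395410 = 0.629.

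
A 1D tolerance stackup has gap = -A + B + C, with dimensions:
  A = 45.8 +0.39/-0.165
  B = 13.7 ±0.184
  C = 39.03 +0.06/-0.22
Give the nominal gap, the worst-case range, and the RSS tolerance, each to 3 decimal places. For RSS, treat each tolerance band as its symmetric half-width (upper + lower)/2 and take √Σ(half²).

Stack each dimension's contribution:
  -A: nom -45.800 → Σnom=-45.800; wc +0.165/-0.390 → slack +0.165/-0.390; half-tol=0.278, Σhalf²=0.077006
  +B: nom +13.700 → Σnom=-32.100; wc +0.184/-0.184 → slack +0.349/-0.574; half-tol=0.184, Σhalf²=0.110862
  +C: nom +39.030 → Σnom=6.930; wc +0.060/-0.220 → slack +0.409/-0.794; half-tol=0.140, Σhalf²=0.130462
Nominal = 6.930. Worst-case = [6.930 - 0.794, 6.930 + 0.409] = [6.136, 7.339]. RSS = √0.130462 = 0.361.

nominal=6.930 wc=[6.136,7.339] rss=0.361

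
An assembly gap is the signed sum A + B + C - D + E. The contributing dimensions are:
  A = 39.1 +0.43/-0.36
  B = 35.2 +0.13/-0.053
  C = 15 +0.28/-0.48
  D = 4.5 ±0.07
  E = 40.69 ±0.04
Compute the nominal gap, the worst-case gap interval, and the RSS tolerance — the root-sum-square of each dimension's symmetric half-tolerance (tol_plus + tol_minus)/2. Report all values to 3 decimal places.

Stack each dimension's contribution:
  +A: nom +39.100 → Σnom=39.100; wc +0.430/-0.360 → slack +0.430/-0.360; half-tol=0.395, Σhalf²=0.156025
  +B: nom +35.200 → Σnom=74.300; wc +0.130/-0.053 → slack +0.560/-0.413; half-tol=0.091, Σhalf²=0.164397
  +C: nom +15.000 → Σnom=89.300; wc +0.280/-0.480 → slack +0.840/-0.893; half-tol=0.380, Σhalf²=0.308797
  -D: nom -4.500 → Σnom=84.800; wc +0.070/-0.070 → slack +0.910/-0.963; half-tol=0.070, Σhalf²=0.313697
  +E: nom +40.690 → Σnom=125.490; wc +0.040/-0.040 → slack +0.950/-1.003; half-tol=0.040, Σhalf²=0.315297
Nominal = 125.490. Worst-case = [125.490 - 1.003, 125.490 + 0.950] = [124.487, 126.440]. RSS = √0.315297 = 0.562.

nominal=125.490 wc=[124.487,126.440] rss=0.562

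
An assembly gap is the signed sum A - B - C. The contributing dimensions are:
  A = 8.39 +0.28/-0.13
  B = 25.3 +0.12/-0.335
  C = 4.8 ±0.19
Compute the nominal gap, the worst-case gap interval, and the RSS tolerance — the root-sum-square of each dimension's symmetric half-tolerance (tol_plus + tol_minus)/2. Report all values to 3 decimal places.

nominal=-21.710 wc=[-22.150,-20.905] rss=0.360

Stack each dimension's contribution:
  +A: nom +8.390 → Σnom=8.390; wc +0.280/-0.130 → slack +0.280/-0.130; half-tol=0.205, Σhalf²=0.042025
  -B: nom -25.300 → Σnom=-16.910; wc +0.335/-0.120 → slack +0.615/-0.250; half-tol=0.228, Σhalf²=0.093781
  -C: nom -4.800 → Σnom=-21.710; wc +0.190/-0.190 → slack +0.805/-0.440; half-tol=0.190, Σhalf²=0.129881
Nominal = -21.710. Worst-case = [-21.710 - 0.440, -21.710 + 0.805] = [-22.150, -20.905]. RSS = √0.129881 = 0.360.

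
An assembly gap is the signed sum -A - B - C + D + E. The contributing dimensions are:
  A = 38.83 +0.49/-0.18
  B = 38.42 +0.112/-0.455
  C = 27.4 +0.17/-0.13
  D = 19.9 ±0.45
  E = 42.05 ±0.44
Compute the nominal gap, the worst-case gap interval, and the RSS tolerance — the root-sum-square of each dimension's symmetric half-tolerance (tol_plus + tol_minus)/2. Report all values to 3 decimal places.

nominal=-42.700 wc=[-44.362,-41.045] rss=0.782

Stack each dimension's contribution:
  -A: nom -38.830 → Σnom=-38.830; wc +0.180/-0.490 → slack +0.180/-0.490; half-tol=0.335, Σhalf²=0.112225
  -B: nom -38.420 → Σnom=-77.250; wc +0.455/-0.112 → slack +0.635/-0.602; half-tol=0.284, Σhalf²=0.192597
  -C: nom -27.400 → Σnom=-104.650; wc +0.130/-0.170 → slack +0.765/-0.772; half-tol=0.150, Σhalf²=0.215097
  +D: nom +19.900 → Σnom=-84.750; wc +0.450/-0.450 → slack +1.215/-1.222; half-tol=0.450, Σhalf²=0.417597
  +E: nom +42.050 → Σnom=-42.700; wc +0.440/-0.440 → slack +1.655/-1.662; half-tol=0.440, Σhalf²=0.611197
Nominal = -42.700. Worst-case = [-42.700 - 1.662, -42.700 + 1.655] = [-44.362, -41.045]. RSS = √0.611197 = 0.782.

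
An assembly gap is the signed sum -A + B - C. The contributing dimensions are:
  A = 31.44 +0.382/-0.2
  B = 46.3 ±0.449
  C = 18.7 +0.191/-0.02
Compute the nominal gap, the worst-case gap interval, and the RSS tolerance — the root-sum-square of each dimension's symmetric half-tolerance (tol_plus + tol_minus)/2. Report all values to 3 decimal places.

Stack each dimension's contribution:
  -A: nom -31.440 → Σnom=-31.440; wc +0.200/-0.382 → slack +0.200/-0.382; half-tol=0.291, Σhalf²=0.084681
  +B: nom +46.300 → Σnom=14.860; wc +0.449/-0.449 → slack +0.649/-0.831; half-tol=0.449, Σhalf²=0.286282
  -C: nom -18.700 → Σnom=-3.840; wc +0.020/-0.191 → slack +0.669/-1.022; half-tol=0.105, Σhalf²=0.297412
Nominal = -3.840. Worst-case = [-3.840 - 1.022, -3.840 + 0.669] = [-4.862, -3.171]. RSS = √0.297412 = 0.545.

nominal=-3.840 wc=[-4.862,-3.171] rss=0.545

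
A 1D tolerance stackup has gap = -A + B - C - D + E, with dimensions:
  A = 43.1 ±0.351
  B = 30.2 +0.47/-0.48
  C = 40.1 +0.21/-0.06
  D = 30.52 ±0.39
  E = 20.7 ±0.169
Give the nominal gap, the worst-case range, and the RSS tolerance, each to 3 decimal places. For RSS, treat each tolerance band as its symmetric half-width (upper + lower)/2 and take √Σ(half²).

nominal=-62.820 wc=[-64.420,-61.380] rss=0.740

Stack each dimension's contribution:
  -A: nom -43.100 → Σnom=-43.100; wc +0.351/-0.351 → slack +0.351/-0.351; half-tol=0.351, Σhalf²=0.123201
  +B: nom +30.200 → Σnom=-12.900; wc +0.470/-0.480 → slack +0.821/-0.831; half-tol=0.475, Σhalf²=0.348826
  -C: nom -40.100 → Σnom=-53.000; wc +0.060/-0.210 → slack +0.881/-1.041; half-tol=0.135, Σhalf²=0.367051
  -D: nom -30.520 → Σnom=-83.520; wc +0.390/-0.390 → slack +1.271/-1.431; half-tol=0.390, Σhalf²=0.519151
  +E: nom +20.700 → Σnom=-62.820; wc +0.169/-0.169 → slack +1.440/-1.600; half-tol=0.169, Σhalf²=0.547712
Nominal = -62.820. Worst-case = [-62.820 - 1.600, -62.820 + 1.440] = [-64.420, -61.380]. RSS = √0.547712 = 0.740.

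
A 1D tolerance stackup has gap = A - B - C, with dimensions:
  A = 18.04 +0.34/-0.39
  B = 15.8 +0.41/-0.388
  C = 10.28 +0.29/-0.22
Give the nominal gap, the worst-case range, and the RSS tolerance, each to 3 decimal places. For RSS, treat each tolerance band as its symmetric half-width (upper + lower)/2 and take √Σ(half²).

nominal=-8.040 wc=[-9.130,-7.092] rss=0.598

Stack each dimension's contribution:
  +A: nom +18.040 → Σnom=18.040; wc +0.340/-0.390 → slack +0.340/-0.390; half-tol=0.365, Σhalf²=0.133225
  -B: nom -15.800 → Σnom=2.240; wc +0.388/-0.410 → slack +0.728/-0.800; half-tol=0.399, Σhalf²=0.292426
  -C: nom -10.280 → Σnom=-8.040; wc +0.220/-0.290 → slack +0.948/-1.090; half-tol=0.255, Σhalf²=0.357451
Nominal = -8.040. Worst-case = [-8.040 - 1.090, -8.040 + 0.948] = [-9.130, -7.092]. RSS = √0.357451 = 0.598.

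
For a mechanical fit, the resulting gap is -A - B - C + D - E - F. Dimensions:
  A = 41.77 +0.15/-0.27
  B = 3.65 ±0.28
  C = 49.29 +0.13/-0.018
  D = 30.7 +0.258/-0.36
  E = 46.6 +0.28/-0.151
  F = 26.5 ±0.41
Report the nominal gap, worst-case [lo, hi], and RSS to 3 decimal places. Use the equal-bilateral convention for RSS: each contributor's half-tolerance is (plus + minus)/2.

Stack each dimension's contribution:
  -A: nom -41.770 → Σnom=-41.770; wc +0.270/-0.150 → slack +0.270/-0.150; half-tol=0.210, Σhalf²=0.044100
  -B: nom -3.650 → Σnom=-45.420; wc +0.280/-0.280 → slack +0.550/-0.430; half-tol=0.280, Σhalf²=0.122500
  -C: nom -49.290 → Σnom=-94.710; wc +0.018/-0.130 → slack +0.568/-0.560; half-tol=0.074, Σhalf²=0.127976
  +D: nom +30.700 → Σnom=-64.010; wc +0.258/-0.360 → slack +0.826/-0.920; half-tol=0.309, Σhalf²=0.223457
  -E: nom -46.600 → Σnom=-110.610; wc +0.151/-0.280 → slack +0.977/-1.200; half-tol=0.216, Σhalf²=0.269897
  -F: nom -26.500 → Σnom=-137.110; wc +0.410/-0.410 → slack +1.387/-1.610; half-tol=0.410, Σhalf²=0.437997
Nominal = -137.110. Worst-case = [-137.110 - 1.610, -137.110 + 1.387] = [-138.720, -135.723]. RSS = √0.437997 = 0.662.

nominal=-137.110 wc=[-138.720,-135.723] rss=0.662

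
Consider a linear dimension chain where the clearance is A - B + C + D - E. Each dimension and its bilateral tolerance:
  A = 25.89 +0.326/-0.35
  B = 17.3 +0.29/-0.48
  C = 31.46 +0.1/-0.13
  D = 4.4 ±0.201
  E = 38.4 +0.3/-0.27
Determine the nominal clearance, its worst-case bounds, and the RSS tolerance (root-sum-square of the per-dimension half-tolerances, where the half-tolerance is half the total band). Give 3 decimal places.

Stack each dimension's contribution:
  +A: nom +25.890 → Σnom=25.890; wc +0.326/-0.350 → slack +0.326/-0.350; half-tol=0.338, Σhalf²=0.114244
  -B: nom -17.300 → Σnom=8.590; wc +0.480/-0.290 → slack +0.806/-0.640; half-tol=0.385, Σhalf²=0.262469
  +C: nom +31.460 → Σnom=40.050; wc +0.100/-0.130 → slack +0.906/-0.770; half-tol=0.115, Σhalf²=0.275694
  +D: nom +4.400 → Σnom=44.450; wc +0.201/-0.201 → slack +1.107/-0.971; half-tol=0.201, Σhalf²=0.316095
  -E: nom -38.400 → Σnom=6.050; wc +0.270/-0.300 → slack +1.377/-1.271; half-tol=0.285, Σhalf²=0.397320
Nominal = 6.050. Worst-case = [6.050 - 1.271, 6.050 + 1.377] = [4.779, 7.427]. RSS = √0.397320 = 0.630.

nominal=6.050 wc=[4.779,7.427] rss=0.630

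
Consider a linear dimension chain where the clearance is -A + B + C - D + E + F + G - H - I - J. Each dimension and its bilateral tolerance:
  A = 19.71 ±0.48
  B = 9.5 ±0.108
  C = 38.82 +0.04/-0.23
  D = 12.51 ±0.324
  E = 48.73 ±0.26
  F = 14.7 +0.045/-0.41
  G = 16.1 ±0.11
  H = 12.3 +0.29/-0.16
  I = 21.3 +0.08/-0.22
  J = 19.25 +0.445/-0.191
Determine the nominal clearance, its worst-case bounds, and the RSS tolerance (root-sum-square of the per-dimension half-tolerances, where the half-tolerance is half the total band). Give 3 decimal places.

nominal=42.780 wc=[40.043,44.718] rss=0.819

Stack each dimension's contribution:
  -A: nom -19.710 → Σnom=-19.710; wc +0.480/-0.480 → slack +0.480/-0.480; half-tol=0.480, Σhalf²=0.230400
  +B: nom +9.500 → Σnom=-10.210; wc +0.108/-0.108 → slack +0.588/-0.588; half-tol=0.108, Σhalf²=0.242064
  +C: nom +38.820 → Σnom=28.610; wc +0.040/-0.230 → slack +0.628/-0.818; half-tol=0.135, Σhalf²=0.260289
  -D: nom -12.510 → Σnom=16.100; wc +0.324/-0.324 → slack +0.952/-1.142; half-tol=0.324, Σhalf²=0.365265
  +E: nom +48.730 → Σnom=64.830; wc +0.260/-0.260 → slack +1.212/-1.402; half-tol=0.260, Σhalf²=0.432865
  +F: nom +14.700 → Σnom=79.530; wc +0.045/-0.410 → slack +1.257/-1.812; half-tol=0.227, Σhalf²=0.484621
  +G: nom +16.100 → Σnom=95.630; wc +0.110/-0.110 → slack +1.367/-1.922; half-tol=0.110, Σhalf²=0.496721
  -H: nom -12.300 → Σnom=83.330; wc +0.160/-0.290 → slack +1.527/-2.212; half-tol=0.225, Σhalf²=0.547346
  -I: nom -21.300 → Σnom=62.030; wc +0.220/-0.080 → slack +1.747/-2.292; half-tol=0.150, Σhalf²=0.569846
  -J: nom -19.250 → Σnom=42.780; wc +0.191/-0.445 → slack +1.938/-2.737; half-tol=0.318, Σhalf²=0.670970
Nominal = 42.780. Worst-case = [42.780 - 2.737, 42.780 + 1.938] = [40.043, 44.718]. RSS = √0.670970 = 0.819.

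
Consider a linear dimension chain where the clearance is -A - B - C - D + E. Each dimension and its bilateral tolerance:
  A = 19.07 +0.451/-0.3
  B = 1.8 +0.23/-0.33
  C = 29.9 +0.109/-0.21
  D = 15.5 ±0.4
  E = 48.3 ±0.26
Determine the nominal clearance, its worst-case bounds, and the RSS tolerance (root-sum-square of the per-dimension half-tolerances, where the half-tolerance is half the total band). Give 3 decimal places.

Stack each dimension's contribution:
  -A: nom -19.070 → Σnom=-19.070; wc +0.300/-0.451 → slack +0.300/-0.451; half-tol=0.376, Σhalf²=0.141000
  -B: nom -1.800 → Σnom=-20.870; wc +0.330/-0.230 → slack +0.630/-0.681; half-tol=0.280, Σhalf²=0.219400
  -C: nom -29.900 → Σnom=-50.770; wc +0.210/-0.109 → slack +0.840/-0.790; half-tol=0.160, Σhalf²=0.244841
  -D: nom -15.500 → Σnom=-66.270; wc +0.400/-0.400 → slack +1.240/-1.190; half-tol=0.400, Σhalf²=0.404841
  +E: nom +48.300 → Σnom=-17.970; wc +0.260/-0.260 → slack +1.500/-1.450; half-tol=0.260, Σhalf²=0.472441
Nominal = -17.970. Worst-case = [-17.970 - 1.450, -17.970 + 1.500] = [-19.420, -16.470]. RSS = √0.472441 = 0.687.

nominal=-17.970 wc=[-19.420,-16.470] rss=0.687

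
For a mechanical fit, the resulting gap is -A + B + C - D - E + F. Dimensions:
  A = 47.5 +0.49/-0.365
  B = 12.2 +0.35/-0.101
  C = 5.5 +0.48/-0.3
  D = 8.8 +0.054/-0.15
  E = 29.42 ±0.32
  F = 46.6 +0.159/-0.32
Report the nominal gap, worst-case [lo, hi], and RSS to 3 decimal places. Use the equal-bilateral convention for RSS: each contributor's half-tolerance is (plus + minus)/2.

Stack each dimension's contribution:
  -A: nom -47.500 → Σnom=-47.500; wc +0.365/-0.490 → slack +0.365/-0.490; half-tol=0.427, Σhalf²=0.182756
  +B: nom +12.200 → Σnom=-35.300; wc +0.350/-0.101 → slack +0.715/-0.591; half-tol=0.225, Σhalf²=0.233606
  +C: nom +5.500 → Σnom=-29.800; wc +0.480/-0.300 → slack +1.195/-0.891; half-tol=0.390, Σhalf²=0.385706
  -D: nom -8.800 → Σnom=-38.600; wc +0.150/-0.054 → slack +1.345/-0.945; half-tol=0.102, Σhalf²=0.396110
  -E: nom -29.420 → Σnom=-68.020; wc +0.320/-0.320 → slack +1.665/-1.265; half-tol=0.320, Σhalf²=0.498510
  +F: nom +46.600 → Σnom=-21.420; wc +0.159/-0.320 → slack +1.824/-1.585; half-tol=0.239, Σhalf²=0.555871
Nominal = -21.420. Worst-case = [-21.420 - 1.585, -21.420 + 1.824] = [-23.005, -19.596]. RSS = √0.555871 = 0.746.

nominal=-21.420 wc=[-23.005,-19.596] rss=0.746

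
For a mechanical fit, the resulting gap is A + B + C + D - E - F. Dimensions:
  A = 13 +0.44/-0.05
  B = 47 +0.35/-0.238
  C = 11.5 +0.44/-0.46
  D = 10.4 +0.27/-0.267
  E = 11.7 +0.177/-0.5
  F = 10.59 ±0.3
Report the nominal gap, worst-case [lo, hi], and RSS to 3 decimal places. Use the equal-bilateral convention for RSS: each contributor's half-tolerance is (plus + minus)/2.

nominal=59.610 wc=[58.118,61.910] rss=0.791

Stack each dimension's contribution:
  +A: nom +13.000 → Σnom=13.000; wc +0.440/-0.050 → slack +0.440/-0.050; half-tol=0.245, Σhalf²=0.060025
  +B: nom +47.000 → Σnom=60.000; wc +0.350/-0.238 → slack +0.790/-0.288; half-tol=0.294, Σhalf²=0.146461
  +C: nom +11.500 → Σnom=71.500; wc +0.440/-0.460 → slack +1.230/-0.748; half-tol=0.450, Σhalf²=0.348961
  +D: nom +10.400 → Σnom=81.900; wc +0.270/-0.267 → slack +1.500/-1.015; half-tol=0.269, Σhalf²=0.421053
  -E: nom -11.700 → Σnom=70.200; wc +0.500/-0.177 → slack +2.000/-1.192; half-tol=0.339, Σhalf²=0.535636
  -F: nom -10.590 → Σnom=59.610; wc +0.300/-0.300 → slack +2.300/-1.492; half-tol=0.300, Σhalf²=0.625636
Nominal = 59.610. Worst-case = [59.610 - 1.492, 59.610 + 2.300] = [58.118, 61.910]. RSS = √0.625636 = 0.791.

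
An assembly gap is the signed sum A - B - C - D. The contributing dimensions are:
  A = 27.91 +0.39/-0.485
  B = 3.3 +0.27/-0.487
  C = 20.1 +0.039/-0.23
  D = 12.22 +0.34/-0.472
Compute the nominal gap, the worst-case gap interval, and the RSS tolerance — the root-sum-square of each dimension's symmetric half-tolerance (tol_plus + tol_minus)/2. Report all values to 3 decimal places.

Stack each dimension's contribution:
  +A: nom +27.910 → Σnom=27.910; wc +0.390/-0.485 → slack +0.390/-0.485; half-tol=0.438, Σhalf²=0.191406
  -B: nom -3.300 → Σnom=24.610; wc +0.487/-0.270 → slack +0.877/-0.755; half-tol=0.379, Σhalf²=0.334669
  -C: nom -20.100 → Σnom=4.510; wc +0.230/-0.039 → slack +1.107/-0.794; half-tol=0.135, Σhalf²=0.352759
  -D: nom -12.220 → Σnom=-7.710; wc +0.472/-0.340 → slack +1.579/-1.134; half-tol=0.406, Σhalf²=0.517595
Nominal = -7.710. Worst-case = [-7.710 - 1.134, -7.710 + 1.579] = [-8.844, -6.131]. RSS = √0.517595 = 0.719.

nominal=-7.710 wc=[-8.844,-6.131] rss=0.719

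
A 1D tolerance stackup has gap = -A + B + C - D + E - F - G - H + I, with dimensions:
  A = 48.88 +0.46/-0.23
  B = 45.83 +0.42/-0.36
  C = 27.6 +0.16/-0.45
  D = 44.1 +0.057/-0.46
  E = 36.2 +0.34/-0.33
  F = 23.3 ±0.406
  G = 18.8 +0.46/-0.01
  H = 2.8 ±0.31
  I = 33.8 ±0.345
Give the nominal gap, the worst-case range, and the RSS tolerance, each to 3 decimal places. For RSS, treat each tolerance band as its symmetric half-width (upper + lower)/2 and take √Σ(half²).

nominal=5.550 wc=[2.372,8.231] rss=0.989

Stack each dimension's contribution:
  -A: nom -48.880 → Σnom=-48.880; wc +0.230/-0.460 → slack +0.230/-0.460; half-tol=0.345, Σhalf²=0.119025
  +B: nom +45.830 → Σnom=-3.050; wc +0.420/-0.360 → slack +0.650/-0.820; half-tol=0.390, Σhalf²=0.271125
  +C: nom +27.600 → Σnom=24.550; wc +0.160/-0.450 → slack +0.810/-1.270; half-tol=0.305, Σhalf²=0.364150
  -D: nom -44.100 → Σnom=-19.550; wc +0.460/-0.057 → slack +1.270/-1.327; half-tol=0.259, Σhalf²=0.430972
  +E: nom +36.200 → Σnom=16.650; wc +0.340/-0.330 → slack +1.610/-1.657; half-tol=0.335, Σhalf²=0.543197
  -F: nom -23.300 → Σnom=-6.650; wc +0.406/-0.406 → slack +2.016/-2.063; half-tol=0.406, Σhalf²=0.708033
  -G: nom -18.800 → Σnom=-25.450; wc +0.010/-0.460 → slack +2.026/-2.523; half-tol=0.235, Σhalf²=0.763258
  -H: nom -2.800 → Σnom=-28.250; wc +0.310/-0.310 → slack +2.336/-2.833; half-tol=0.310, Σhalf²=0.859358
  +I: nom +33.800 → Σnom=5.550; wc +0.345/-0.345 → slack +2.681/-3.178; half-tol=0.345, Σhalf²=0.978383
Nominal = 5.550. Worst-case = [5.550 - 3.178, 5.550 + 2.681] = [2.372, 8.231]. RSS = √0.978383 = 0.989.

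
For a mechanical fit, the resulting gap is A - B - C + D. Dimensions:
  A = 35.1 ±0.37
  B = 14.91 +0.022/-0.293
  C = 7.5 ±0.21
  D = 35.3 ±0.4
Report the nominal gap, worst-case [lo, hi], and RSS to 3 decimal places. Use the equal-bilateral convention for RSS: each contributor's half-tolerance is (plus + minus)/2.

nominal=47.990 wc=[46.988,49.263] rss=0.605

Stack each dimension's contribution:
  +A: nom +35.100 → Σnom=35.100; wc +0.370/-0.370 → slack +0.370/-0.370; half-tol=0.370, Σhalf²=0.136900
  -B: nom -14.910 → Σnom=20.190; wc +0.293/-0.022 → slack +0.663/-0.392; half-tol=0.158, Σhalf²=0.161706
  -C: nom -7.500 → Σnom=12.690; wc +0.210/-0.210 → slack +0.873/-0.602; half-tol=0.210, Σhalf²=0.205806
  +D: nom +35.300 → Σnom=47.990; wc +0.400/-0.400 → slack +1.273/-1.002; half-tol=0.400, Σhalf²=0.365806
Nominal = 47.990. Worst-case = [47.990 - 1.002, 47.990 + 1.273] = [46.988, 49.263]. RSS = √0.365806 = 0.605.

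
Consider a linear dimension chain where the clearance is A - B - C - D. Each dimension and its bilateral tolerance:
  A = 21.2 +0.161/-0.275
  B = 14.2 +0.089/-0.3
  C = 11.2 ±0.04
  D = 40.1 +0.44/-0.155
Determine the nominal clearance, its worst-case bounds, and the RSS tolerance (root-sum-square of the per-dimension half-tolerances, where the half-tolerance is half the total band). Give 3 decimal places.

Stack each dimension's contribution:
  +A: nom +21.200 → Σnom=21.200; wc +0.161/-0.275 → slack +0.161/-0.275; half-tol=0.218, Σhalf²=0.047524
  -B: nom -14.200 → Σnom=7.000; wc +0.300/-0.089 → slack +0.461/-0.364; half-tol=0.195, Σhalf²=0.085354
  -C: nom -11.200 → Σnom=-4.200; wc +0.040/-0.040 → slack +0.501/-0.404; half-tol=0.040, Σhalf²=0.086954
  -D: nom -40.100 → Σnom=-44.300; wc +0.155/-0.440 → slack +0.656/-0.844; half-tol=0.297, Σhalf²=0.175461
Nominal = -44.300. Worst-case = [-44.300 - 0.844, -44.300 + 0.656] = [-45.144, -43.644]. RSS = √0.175461 = 0.419.

nominal=-44.300 wc=[-45.144,-43.644] rss=0.419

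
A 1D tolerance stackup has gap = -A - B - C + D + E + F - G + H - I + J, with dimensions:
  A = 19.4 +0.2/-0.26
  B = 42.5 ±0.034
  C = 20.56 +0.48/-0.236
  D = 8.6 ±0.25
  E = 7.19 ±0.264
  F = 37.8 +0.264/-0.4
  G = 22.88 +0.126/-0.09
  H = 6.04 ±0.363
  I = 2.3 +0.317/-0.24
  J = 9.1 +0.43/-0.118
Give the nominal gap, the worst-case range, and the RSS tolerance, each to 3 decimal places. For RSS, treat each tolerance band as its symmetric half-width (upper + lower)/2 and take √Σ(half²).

nominal=-38.910 wc=[-41.462,-36.479] rss=0.849

Stack each dimension's contribution:
  -A: nom -19.400 → Σnom=-19.400; wc +0.260/-0.200 → slack +0.260/-0.200; half-tol=0.230, Σhalf²=0.052900
  -B: nom -42.500 → Σnom=-61.900; wc +0.034/-0.034 → slack +0.294/-0.234; half-tol=0.034, Σhalf²=0.054056
  -C: nom -20.560 → Σnom=-82.460; wc +0.236/-0.480 → slack +0.530/-0.714; half-tol=0.358, Σhalf²=0.182220
  +D: nom +8.600 → Σnom=-73.860; wc +0.250/-0.250 → slack +0.780/-0.964; half-tol=0.250, Σhalf²=0.244720
  +E: nom +7.190 → Σnom=-66.670; wc +0.264/-0.264 → slack +1.044/-1.228; half-tol=0.264, Σhalf²=0.314416
  +F: nom +37.800 → Σnom=-28.870; wc +0.264/-0.400 → slack +1.308/-1.628; half-tol=0.332, Σhalf²=0.424640
  -G: nom -22.880 → Σnom=-51.750; wc +0.090/-0.126 → slack +1.398/-1.754; half-tol=0.108, Σhalf²=0.436304
  +H: nom +6.040 → Σnom=-45.710; wc +0.363/-0.363 → slack +1.761/-2.117; half-tol=0.363, Σhalf²=0.568073
  -I: nom -2.300 → Σnom=-48.010; wc +0.240/-0.317 → slack +2.001/-2.434; half-tol=0.278, Σhalf²=0.645635
  +J: nom +9.100 → Σnom=-38.910; wc +0.430/-0.118 → slack +2.431/-2.552; half-tol=0.274, Σhalf²=0.720711
Nominal = -38.910. Worst-case = [-38.910 - 2.552, -38.910 + 2.431] = [-41.462, -36.479]. RSS = √0.720711 = 0.849.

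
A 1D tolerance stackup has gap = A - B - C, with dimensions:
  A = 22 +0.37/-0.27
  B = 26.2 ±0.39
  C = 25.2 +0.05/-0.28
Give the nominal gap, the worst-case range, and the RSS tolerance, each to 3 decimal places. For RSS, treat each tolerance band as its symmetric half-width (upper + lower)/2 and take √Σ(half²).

nominal=-29.400 wc=[-30.110,-28.360] rss=0.531

Stack each dimension's contribution:
  +A: nom +22.000 → Σnom=22.000; wc +0.370/-0.270 → slack +0.370/-0.270; half-tol=0.320, Σhalf²=0.102400
  -B: nom -26.200 → Σnom=-4.200; wc +0.390/-0.390 → slack +0.760/-0.660; half-tol=0.390, Σhalf²=0.254500
  -C: nom -25.200 → Σnom=-29.400; wc +0.280/-0.050 → slack +1.040/-0.710; half-tol=0.165, Σhalf²=0.281725
Nominal = -29.400. Worst-case = [-29.400 - 0.710, -29.400 + 1.040] = [-30.110, -28.360]. RSS = √0.281725 = 0.531.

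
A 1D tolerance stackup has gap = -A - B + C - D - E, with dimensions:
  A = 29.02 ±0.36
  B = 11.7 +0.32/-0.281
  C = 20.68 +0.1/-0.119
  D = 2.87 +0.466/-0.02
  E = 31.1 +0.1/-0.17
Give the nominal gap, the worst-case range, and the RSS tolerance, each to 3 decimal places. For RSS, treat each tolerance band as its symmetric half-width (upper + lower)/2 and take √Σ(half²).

Stack each dimension's contribution:
  -A: nom -29.020 → Σnom=-29.020; wc +0.360/-0.360 → slack +0.360/-0.360; half-tol=0.360, Σhalf²=0.129600
  -B: nom -11.700 → Σnom=-40.720; wc +0.281/-0.320 → slack +0.641/-0.680; half-tol=0.300, Σhalf²=0.219900
  +C: nom +20.680 → Σnom=-20.040; wc +0.100/-0.119 → slack +0.741/-0.799; half-tol=0.110, Σhalf²=0.231890
  -D: nom -2.870 → Σnom=-22.910; wc +0.020/-0.466 → slack +0.761/-1.265; half-tol=0.243, Σhalf²=0.290940
  -E: nom -31.100 → Σnom=-54.010; wc +0.170/-0.100 → slack +0.931/-1.365; half-tol=0.135, Σhalf²=0.309165
Nominal = -54.010. Worst-case = [-54.010 - 1.365, -54.010 + 0.931] = [-55.375, -53.079]. RSS = √0.309165 = 0.556.

nominal=-54.010 wc=[-55.375,-53.079] rss=0.556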